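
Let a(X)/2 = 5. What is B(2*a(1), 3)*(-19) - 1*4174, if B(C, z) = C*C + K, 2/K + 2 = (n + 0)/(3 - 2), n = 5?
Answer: -35360/3 ≈ -11787.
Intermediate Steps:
a(X) = 10 (a(X) = 2*5 = 10)
K = 2/3 (K = 2/(-2 + (5 + 0)/(3 - 2)) = 2/(-2 + 5/1) = 2/(-2 + 5*1) = 2/(-2 + 5) = 2/3 ≈ 0.66667)
B(C, z) = 2/3 + C**2 (B(C, z) = C*C + 2/3 = C**2 + 2/3 = 2/3 + C**2)
B(2*a(1), 3)*(-19) - 1*4174 = (2/3 + (2*10)**2)*(-19) - 1*4174 = (2/3 + 20**2)*(-19) - 4174 = (2/3 + 400)*(-19) - 4174 = (1202/3)*(-19) - 4174 = -22838/3 - 4174 = -35360/3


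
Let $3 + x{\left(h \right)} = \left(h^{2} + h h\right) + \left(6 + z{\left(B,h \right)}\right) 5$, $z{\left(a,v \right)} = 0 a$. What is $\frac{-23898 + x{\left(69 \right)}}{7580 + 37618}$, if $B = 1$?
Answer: $- \frac{4783}{15066} \approx -0.31747$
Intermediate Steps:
$z{\left(a,v \right)} = 0$
$x{\left(h \right)} = 27 + 2 h^{2}$ ($x{\left(h \right)} = -3 + \left(\left(h^{2} + h h\right) + \left(6 + 0\right) 5\right) = -3 + \left(\left(h^{2} + h^{2}\right) + 6 \cdot 5\right) = -3 + \left(2 h^{2} + 30\right) = -3 + \left(30 + 2 h^{2}\right) = 27 + 2 h^{2}$)
$\frac{-23898 + x{\left(69 \right)}}{7580 + 37618} = \frac{-23898 + \left(27 + 2 \cdot 69^{2}\right)}{7580 + 37618} = \frac{-23898 + \left(27 + 2 \cdot 4761\right)}{45198} = \left(-23898 + \left(27 + 9522\right)\right) \frac{1}{45198} = \left(-23898 + 9549\right) \frac{1}{45198} = \left(-14349\right) \frac{1}{45198} = - \frac{4783}{15066}$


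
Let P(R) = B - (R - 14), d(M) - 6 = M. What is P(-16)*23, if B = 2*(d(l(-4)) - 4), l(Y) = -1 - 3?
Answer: 598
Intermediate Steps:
l(Y) = -4
d(M) = 6 + M
B = -4 (B = 2*((6 - 4) - 4) = 2*(2 - 4) = 2*(-2) = -4)
P(R) = 10 - R (P(R) = -4 - (R - 14) = -4 - (-14 + R) = -4 + (14 - R) = 10 - R)
P(-16)*23 = (10 - 1*(-16))*23 = (10 + 16)*23 = 26*23 = 598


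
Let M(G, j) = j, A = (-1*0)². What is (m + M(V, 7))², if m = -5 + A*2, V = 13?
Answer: 4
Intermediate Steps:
A = 0 (A = 0² = 0)
m = -5 (m = -5 + 0*2 = -5 + 0 = -5)
(m + M(V, 7))² = (-5 + 7)² = 2² = 4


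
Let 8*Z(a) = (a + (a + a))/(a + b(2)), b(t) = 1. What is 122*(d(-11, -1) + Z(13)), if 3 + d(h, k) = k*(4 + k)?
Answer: -38613/56 ≈ -689.52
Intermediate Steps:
d(h, k) = -3 + k*(4 + k)
Z(a) = 3*a/(8*(1 + a)) (Z(a) = ((a + (a + a))/(a + 1))/8 = ((a + 2*a)/(1 + a))/8 = ((3*a)/(1 + a))/8 = (3*a/(1 + a))/8 = 3*a/(8*(1 + a)))
122*(d(-11, -1) + Z(13)) = 122*((-3 + (-1)² + 4*(-1)) + (3/8)*13/(1 + 13)) = 122*((-3 + 1 - 4) + (3/8)*13/14) = 122*(-6 + (3/8)*13*(1/14)) = 122*(-6 + 39/112) = 122*(-633/112) = -38613/56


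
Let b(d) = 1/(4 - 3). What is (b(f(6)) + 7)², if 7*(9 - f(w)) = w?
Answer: 64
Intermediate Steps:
f(w) = 9 - w/7
b(d) = 1 (b(d) = 1/1 = 1)
(b(f(6)) + 7)² = (1 + 7)² = 8² = 64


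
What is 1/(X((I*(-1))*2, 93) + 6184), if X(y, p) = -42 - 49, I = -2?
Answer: 1/6093 ≈ 0.00016412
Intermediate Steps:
X(y, p) = -91
1/(X((I*(-1))*2, 93) + 6184) = 1/(-91 + 6184) = 1/6093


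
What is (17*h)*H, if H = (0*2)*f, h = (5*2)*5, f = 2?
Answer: 0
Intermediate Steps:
h = 50 (h = 10*5 = 50)
H = 0 (H = (0*2)*2 = 0*2 = 0)
(17*h)*H = (17*50)*0 = 850*0 = 0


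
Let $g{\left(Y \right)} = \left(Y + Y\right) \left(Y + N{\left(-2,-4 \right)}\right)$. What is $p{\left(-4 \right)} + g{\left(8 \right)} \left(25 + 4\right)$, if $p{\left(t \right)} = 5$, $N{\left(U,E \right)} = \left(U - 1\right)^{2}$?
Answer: $7893$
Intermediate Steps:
$N{\left(U,E \right)} = \left(-1 + U\right)^{2}$
$g{\left(Y \right)} = 2 Y \left(9 + Y\right)$ ($g{\left(Y \right)} = \left(Y + Y\right) \left(Y + \left(-1 - 2\right)^{2}\right) = 2 Y \left(Y + \left(-3\right)^{2}\right) = 2 Y \left(Y + 9\right) = 2 Y \left(9 + Y\right)$)
$p{\left(-4 \right)} + g{\left(8 \right)} \left(25 + 4\right) = 5 + 2 \cdot 8 \left(9 + 8\right) \left(25 + 4\right) = 5 + 2 \cdot 8 \cdot 17 \cdot 29 = 5 + 272 \cdot 29 = 5 + 7888 = 7893$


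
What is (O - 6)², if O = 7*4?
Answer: 484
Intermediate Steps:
O = 28
(O - 6)² = (28 - 6)² = 22² = 484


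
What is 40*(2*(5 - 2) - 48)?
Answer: -1680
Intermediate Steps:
40*(2*(5 - 2) - 48) = 40*(2*3 - 48) = 40*(6 - 48) = 40*(-42) = -1680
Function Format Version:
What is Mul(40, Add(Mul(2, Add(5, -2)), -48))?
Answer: -1680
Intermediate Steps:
Mul(40, Add(Mul(2, Add(5, -2)), -48)) = Mul(40, Add(Mul(2, 3), -48)) = Mul(40, Add(6, -48)) = Mul(40, -42) = -1680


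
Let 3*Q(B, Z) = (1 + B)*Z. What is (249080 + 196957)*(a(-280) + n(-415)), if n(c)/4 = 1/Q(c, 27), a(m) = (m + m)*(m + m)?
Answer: 86863742889842/621 ≈ 1.3988e+11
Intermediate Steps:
Q(B, Z) = Z*(1 + B)/3 (Q(B, Z) = ((1 + B)*Z)/3 = (Z*(1 + B))/3 = Z*(1 + B)/3)
a(m) = 4*m² (a(m) = (2*m)*(2*m) = 4*m²)
n(c) = 4/(9 + 9*c) (n(c) = 4/(((⅓)*27*(1 + c))) = 4/(9 + 9*c))
(249080 + 196957)*(a(-280) + n(-415)) = (249080 + 196957)*(4*(-280)² + 4/(9*(1 - 415))) = 446037*(4*78400 + (4/9)/(-414)) = 446037*(313600 + (4/9)*(-1/414)) = 446037*(313600 - 2/1863) = 446037*(584236798/1863) = 86863742889842/621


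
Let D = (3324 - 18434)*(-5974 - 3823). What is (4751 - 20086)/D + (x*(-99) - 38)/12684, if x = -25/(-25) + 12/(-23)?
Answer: -195405193/28599911844 ≈ -0.0068324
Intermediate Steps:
x = 11/23 (x = -25*(-1/25) + 12*(-1/23) = 1 - 12/23 = 11/23 ≈ 0.47826)
D = 148032670 (D = -15110*(-9797) = 148032670)
(4751 - 20086)/D + (x*(-99) - 38)/12684 = (4751 - 20086)/148032670 + ((11/23)*(-99) - 38)/12684 = -15335*1/148032670 + (-1089/23 - 38)*(1/12684) = -3067/29606534 - 1963/23*1/12684 = -3067/29606534 - 13/1932 = -195405193/28599911844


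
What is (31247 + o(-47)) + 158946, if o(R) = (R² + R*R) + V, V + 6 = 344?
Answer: 194949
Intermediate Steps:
V = 338 (V = -6 + 344 = 338)
o(R) = 338 + 2*R² (o(R) = (R² + R*R) + 338 = (R² + R²) + 338 = 2*R² + 338 = 338 + 2*R²)
(31247 + o(-47)) + 158946 = (31247 + (338 + 2*(-47)²)) + 158946 = (31247 + (338 + 2*2209)) + 158946 = (31247 + (338 + 4418)) + 158946 = (31247 + 4756) + 158946 = 36003 + 158946 = 194949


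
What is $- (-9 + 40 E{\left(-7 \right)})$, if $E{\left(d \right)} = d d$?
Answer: $-1951$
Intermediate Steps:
$E{\left(d \right)} = d^{2}$
$- (-9 + 40 E{\left(-7 \right)}) = - (-9 + 40 \left(-7\right)^{2}) = - (-9 + 40 \cdot 49) = - (-9 + 1960) = \left(-1\right) 1951 = -1951$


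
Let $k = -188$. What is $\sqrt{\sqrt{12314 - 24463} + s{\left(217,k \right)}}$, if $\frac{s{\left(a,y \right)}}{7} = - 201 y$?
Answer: $\sqrt{264516 + i \sqrt{12149}} \approx 514.31 + 0.11 i$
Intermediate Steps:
$s{\left(a,y \right)} = - 1407 y$ ($s{\left(a,y \right)} = 7 \left(- 201 y\right) = - 1407 y$)
$\sqrt{\sqrt{12314 - 24463} + s{\left(217,k \right)}} = \sqrt{\sqrt{12314 - 24463} - -264516} = \sqrt{\sqrt{-12149} + 264516} = \sqrt{i \sqrt{12149} + 264516} = \sqrt{264516 + i \sqrt{12149}}$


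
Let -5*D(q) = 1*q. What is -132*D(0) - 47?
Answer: -47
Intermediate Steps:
D(q) = -q/5
-132*D(0) - 47 = -(-132)*0/5 - 47 = -132*0 - 47 = 0 - 47 = -47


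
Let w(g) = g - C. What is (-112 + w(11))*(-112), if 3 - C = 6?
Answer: 10976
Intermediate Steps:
C = -3 (C = 3 - 1*6 = 3 - 6 = -3)
w(g) = 3 + g (w(g) = g - 1*(-3) = g + 3 = 3 + g)
(-112 + w(11))*(-112) = (-112 + (3 + 11))*(-112) = (-112 + 14)*(-112) = -98*(-112) = 10976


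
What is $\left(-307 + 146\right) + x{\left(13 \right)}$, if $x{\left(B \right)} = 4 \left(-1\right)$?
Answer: $-165$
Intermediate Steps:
$x{\left(B \right)} = -4$
$\left(-307 + 146\right) + x{\left(13 \right)} = \left(-307 + 146\right) - 4 = -161 - 4 = -165$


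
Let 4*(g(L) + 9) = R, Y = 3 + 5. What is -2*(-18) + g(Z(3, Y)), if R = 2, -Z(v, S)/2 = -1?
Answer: 55/2 ≈ 27.500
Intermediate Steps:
Y = 8
Z(v, S) = 2 (Z(v, S) = -2*(-1) = 2)
g(L) = -17/2 (g(L) = -9 + (¼)*2 = -9 + ½ = -17/2)
-2*(-18) + g(Z(3, Y)) = -2*(-18) - 17/2 = 36 - 17/2 = 55/2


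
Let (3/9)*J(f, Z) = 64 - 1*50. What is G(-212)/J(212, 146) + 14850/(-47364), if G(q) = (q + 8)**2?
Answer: 54735459/55258 ≈ 990.54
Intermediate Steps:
J(f, Z) = 42 (J(f, Z) = 3*(64 - 1*50) = 3*(64 - 50) = 3*14 = 42)
G(q) = (8 + q)**2
G(-212)/J(212, 146) + 14850/(-47364) = (8 - 212)**2/42 + 14850/(-47364) = (-204)**2*(1/42) + 14850*(-1/47364) = 41616*(1/42) - 2475/7894 = 6936/7 - 2475/7894 = 54735459/55258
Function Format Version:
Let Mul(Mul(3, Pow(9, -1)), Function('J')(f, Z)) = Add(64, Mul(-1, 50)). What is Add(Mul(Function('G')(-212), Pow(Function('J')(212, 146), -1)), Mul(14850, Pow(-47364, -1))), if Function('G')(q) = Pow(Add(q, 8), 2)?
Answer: Rational(54735459, 55258) ≈ 990.54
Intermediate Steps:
Function('J')(f, Z) = 42 (Function('J')(f, Z) = Mul(3, Add(64, Mul(-1, 50))) = Mul(3, Add(64, -50)) = Mul(3, 14) = 42)
Function('G')(q) = Pow(Add(8, q), 2)
Add(Mul(Function('G')(-212), Pow(Function('J')(212, 146), -1)), Mul(14850, Pow(-47364, -1))) = Add(Mul(Pow(Add(8, -212), 2), Pow(42, -1)), Mul(14850, Pow(-47364, -1))) = Add(Mul(Pow(-204, 2), Rational(1, 42)), Mul(14850, Rational(-1, 47364))) = Add(Mul(41616, Rational(1, 42)), Rational(-2475, 7894)) = Add(Rational(6936, 7), Rational(-2475, 7894)) = Rational(54735459, 55258)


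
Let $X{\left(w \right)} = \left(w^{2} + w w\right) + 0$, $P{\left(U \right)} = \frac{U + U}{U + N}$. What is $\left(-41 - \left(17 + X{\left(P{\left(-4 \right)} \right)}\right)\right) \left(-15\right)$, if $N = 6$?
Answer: $1350$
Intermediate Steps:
$P{\left(U \right)} = \frac{2 U}{6 + U}$ ($P{\left(U \right)} = \frac{U + U}{U + 6} = \frac{2 U}{6 + U}$)
$X{\left(w \right)} = 2 w^{2}$ ($X{\left(w \right)} = \left(w^{2} + w^{2}\right) + 0 = 2 w^{2} + 0 = 2 w^{2}$)
$\left(-41 - \left(17 + X{\left(P{\left(-4 \right)} \right)}\right)\right) \left(-15\right) = \left(-41 - \left(17 + 2 \left(2 \left(-4\right) \frac{1}{6 - 4}\right)^{2}\right)\right) \left(-15\right) = \left(-41 - \left(17 + 2 \left(2 \left(-4\right) \frac{1}{2}\right)^{2}\right)\right) \left(-15\right) = \left(-41 - \left(17 + 2 \left(-4\right)^{2}\right)\right) \left(-15\right) = \left(-41 - \left(17 + 2 \cdot 16\right)\right) \left(-15\right) = \left(-41 - 49\right) \left(-15\right) = \left(-90\right) \left(-15\right) = 1350$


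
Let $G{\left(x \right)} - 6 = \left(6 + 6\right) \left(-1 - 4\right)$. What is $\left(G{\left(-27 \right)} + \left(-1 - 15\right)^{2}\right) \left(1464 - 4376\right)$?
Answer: $-588224$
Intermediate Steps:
$G{\left(x \right)} = -54$ ($G{\left(x \right)} = 6 + \left(6 + 6\right) \left(-1 - 4\right) = 6 + 12 \left(-5\right) = 6 - 60 = -54$)
$\left(G{\left(-27 \right)} + \left(-1 - 15\right)^{2}\right) \left(1464 - 4376\right) = \left(-54 + \left(-1 - 15\right)^{2}\right) \left(1464 - 4376\right) = \left(-54 + \left(-16\right)^{2}\right) \left(-2912\right) = \left(-54 + 256\right) \left(-2912\right) = 202 \left(-2912\right) = -588224$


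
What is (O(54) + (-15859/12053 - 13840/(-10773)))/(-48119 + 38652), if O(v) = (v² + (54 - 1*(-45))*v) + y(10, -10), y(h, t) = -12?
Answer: -1071233458763/1229261255523 ≈ -0.87144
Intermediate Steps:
O(v) = -12 + v² + 99*v (O(v) = (v² + (54 - 1*(-45))*v) - 12 = (v² + (54 + 45)*v) - 12 = (v² + 99*v) - 12 = -12 + v² + 99*v)
(O(54) + (-15859/12053 - 13840/(-10773)))/(-48119 + 38652) = ((-12 + 54² + 99*54) + (-15859/12053 - 13840/(-10773)))/(-48119 + 38652) = ((-12 + 2916 + 5346) + (-15859*1/12053 - 13840*(-1/10773)))/(-9467) = (8250 + (-15859/12053 + 13840/10773))*(-1/9467) = (8250 - 4035487/129846969)*(-1/9467) = (1071233458763/129846969)*(-1/9467) = -1071233458763/1229261255523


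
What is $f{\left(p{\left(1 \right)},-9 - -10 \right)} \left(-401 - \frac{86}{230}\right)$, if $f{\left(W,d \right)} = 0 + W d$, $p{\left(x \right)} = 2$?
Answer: $- \frac{92316}{115} \approx -802.75$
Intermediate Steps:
$f{\left(W,d \right)} = W d$
$f{\left(p{\left(1 \right)},-9 - -10 \right)} \left(-401 - \frac{86}{230}\right) = 2 \left(-9 - -10\right) \left(-401 - \frac{86}{230}\right) = 2 \left(-9 + 10\right) \left(-401 - \frac{43}{115}\right) = 2 \cdot 1 \left(-401 - \frac{43}{115}\right) = 2 \left(- \frac{46158}{115}\right) = - \frac{92316}{115}$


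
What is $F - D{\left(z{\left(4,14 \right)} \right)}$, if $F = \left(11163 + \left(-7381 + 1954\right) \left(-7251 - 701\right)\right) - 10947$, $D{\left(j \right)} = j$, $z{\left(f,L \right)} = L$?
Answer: $43155706$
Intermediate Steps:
$F = 43155720$ ($F = \left(11163 - -43155504\right) - 10947 = \left(11163 + 43155504\right) - 10947 = 43166667 - 10947 = 43155720$)
$F - D{\left(z{\left(4,14 \right)} \right)} = 43155720 - 14 = 43155706$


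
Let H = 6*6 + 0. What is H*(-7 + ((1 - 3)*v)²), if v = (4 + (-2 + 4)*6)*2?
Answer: 147204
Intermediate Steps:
H = 36 (H = 36 + 0 = 36)
v = 32 (v = (4 + 2*6)*2 = (4 + 12)*2 = 16*2 = 32)
H*(-7 + ((1 - 3)*v)²) = 36*(-7 + ((1 - 3)*32)²) = 36*(-7 + (-2*32)²) = 36*(-7 + (-64)²) = 36*(-7 + 4096) = 36*4089 = 147204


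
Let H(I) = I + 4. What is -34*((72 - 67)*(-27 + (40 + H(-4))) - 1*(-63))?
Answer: -4352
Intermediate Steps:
H(I) = 4 + I
-34*((72 - 67)*(-27 + (40 + H(-4))) - 1*(-63)) = -34*((72 - 67)*(-27 + (40 + (4 - 4))) - 1*(-63)) = -34*(5*(-27 + (40 + 0)) + 63) = -34*(5*(-27 + 40) + 63) = -34*(5*13 + 63) = -34*(65 + 63) = -34*128 = -4352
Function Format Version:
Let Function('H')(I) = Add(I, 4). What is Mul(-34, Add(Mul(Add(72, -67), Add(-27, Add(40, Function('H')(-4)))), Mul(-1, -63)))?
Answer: -4352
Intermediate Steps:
Function('H')(I) = Add(4, I)
Mul(-34, Add(Mul(Add(72, -67), Add(-27, Add(40, Function('H')(-4)))), Mul(-1, -63))) = Mul(-34, Add(Mul(Add(72, -67), Add(-27, Add(40, Add(4, -4)))), Mul(-1, -63))) = Mul(-34, Add(Mul(5, Add(-27, Add(40, 0))), 63)) = Mul(-34, Add(Mul(5, Add(-27, 40)), 63)) = Mul(-34, Add(Mul(5, 13), 63)) = Mul(-34, Add(65, 63)) = Mul(-34, 128) = -4352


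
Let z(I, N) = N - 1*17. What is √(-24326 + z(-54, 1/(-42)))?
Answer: I*√42941094/42 ≈ 156.02*I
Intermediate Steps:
z(I, N) = -17 + N (z(I, N) = N - 17 = -17 + N)
√(-24326 + z(-54, 1/(-42))) = √(-24326 + (-17 + 1/(-42))) = √(-24326 + (-17 - 1/42)) = √(-24326 - 715/42) = √(-1022407/42) = I*√42941094/42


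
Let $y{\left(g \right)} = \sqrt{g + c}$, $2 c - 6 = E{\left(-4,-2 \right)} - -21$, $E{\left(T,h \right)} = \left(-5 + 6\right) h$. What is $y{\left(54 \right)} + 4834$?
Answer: $4834 + \frac{\sqrt{266}}{2} \approx 4842.2$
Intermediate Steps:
$E{\left(T,h \right)} = h$ ($E{\left(T,h \right)} = 1 h = h$)
$c = \frac{25}{2}$ ($c = 3 + \frac{-2 - -21}{2} = 3 + \frac{-2 + 21}{2} = 3 + \frac{1}{2} \cdot 19 = 3 + \frac{19}{2} = \frac{25}{2} \approx 12.5$)
$y{\left(g \right)} = \sqrt{\frac{25}{2} + g}$ ($y{\left(g \right)} = \sqrt{g + \frac{25}{2}} = \sqrt{\frac{25}{2} + g}$)
$y{\left(54 \right)} + 4834 = \frac{\sqrt{50 + 4 \cdot 54}}{2} + 4834 = \frac{\sqrt{50 + 216}}{2} + 4834 = \frac{\sqrt{266}}{2} + 4834 = 4834 + \frac{\sqrt{266}}{2}$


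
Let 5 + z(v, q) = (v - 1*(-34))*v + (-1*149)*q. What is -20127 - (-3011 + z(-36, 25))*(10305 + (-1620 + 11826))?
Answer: 136767732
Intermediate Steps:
z(v, q) = -5 - 149*q + v*(34 + v) (z(v, q) = -5 + ((v - 1*(-34))*v + (-1*149)*q) = -5 + ((v + 34)*v - 149*q) = -5 + ((34 + v)*v - 149*q) = -5 + (v*(34 + v) - 149*q) = -5 + (-149*q + v*(34 + v)) = -5 - 149*q + v*(34 + v))
-20127 - (-3011 + z(-36, 25))*(10305 + (-1620 + 11826)) = -20127 - (-3011 + (-5 + (-36)² - 149*25 + 34*(-36)))*(10305 + (-1620 + 11826)) = -20127 - (-3011 + (-5 + 1296 - 3725 - 1224))*(10305 + 10206) = -20127 - (-3011 - 3658)*20511 = -20127 - (-6669)*20511 = -20127 - 1*(-136787859) = -20127 + 136787859 = 136767732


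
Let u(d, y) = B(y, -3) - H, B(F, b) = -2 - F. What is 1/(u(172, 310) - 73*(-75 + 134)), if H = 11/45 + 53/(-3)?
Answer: -45/207071 ≈ -0.00021732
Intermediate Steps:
H = -784/45 (H = 11*(1/45) + 53*(-⅓) = 11/45 - 53/3 = -784/45 ≈ -17.422)
u(d, y) = 694/45 - y (u(d, y) = (-2 - y) - 1*(-784/45) = (-2 - y) + 784/45 = 694/45 - y)
1/(u(172, 310) - 73*(-75 + 134)) = 1/((694/45 - 1*310) - 73*(-75 + 134)) = 1/((694/45 - 310) - 73*59) = 1/(-13256/45 - 4307) = 1/(-207071/45) = -45/207071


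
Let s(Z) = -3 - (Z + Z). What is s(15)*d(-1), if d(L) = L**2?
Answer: -33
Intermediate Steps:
s(Z) = -3 - 2*Z
s(15)*d(-1) = (-3 - 2*15)*(-1)**2 = (-3 - 30)*1 = -33*1 = -33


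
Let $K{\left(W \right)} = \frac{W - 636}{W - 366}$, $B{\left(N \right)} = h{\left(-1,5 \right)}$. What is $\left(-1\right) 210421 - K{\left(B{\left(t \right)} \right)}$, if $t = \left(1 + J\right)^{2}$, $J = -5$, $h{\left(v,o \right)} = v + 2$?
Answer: $- \frac{15360860}{73} \approx -2.1042 \cdot 10^{5}$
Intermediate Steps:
$h{\left(v,o \right)} = 2 + v$
$t = 16$ ($t = \left(1 - 5\right)^{2} = \left(-4\right)^{2} = 16$)
$B{\left(N \right)} = 1$ ($B{\left(N \right)} = 2 - 1 = 1$)
$K{\left(W \right)} = \frac{-636 + W}{-366 + W}$
$\left(-1\right) 210421 - K{\left(B{\left(t \right)} \right)} = \left(-1\right) 210421 - \frac{-636 + 1}{-366 + 1} = -210421 - \frac{1}{-365} \left(-635\right) = -210421 - \left(- \frac{1}{365}\right) \left(-635\right) = -210421 - \frac{127}{73} = - \frac{15360860}{73}$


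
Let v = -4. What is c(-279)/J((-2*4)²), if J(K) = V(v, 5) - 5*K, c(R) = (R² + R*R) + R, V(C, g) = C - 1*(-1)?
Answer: -155403/323 ≈ -481.12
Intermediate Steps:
V(C, g) = 1 + C (V(C, g) = C + 1 = 1 + C)
c(R) = R + 2*R² (c(R) = (R² + R²) + R = 2*R² + R = R + 2*R²)
J(K) = -3 - 5*K (J(K) = (1 - 4) - 5*K = -3 - 5*K)
c(-279)/J((-2*4)²) = (-279*(1 + 2*(-279)))/(-3 - 5*(-2*4)²) = (-279*(1 - 558))/(-3 - 5*(-8)²) = (-279*(-557))/(-3 - 5*64) = 155403/(-3 - 320) = 155403/(-323) = 155403*(-1/323) = -155403/323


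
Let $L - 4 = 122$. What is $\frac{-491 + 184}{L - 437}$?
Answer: $\frac{307}{311} \approx 0.98714$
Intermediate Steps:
$L = 126$ ($L = 4 + 122 = 126$)
$\frac{-491 + 184}{L - 437} = \frac{-491 + 184}{126 - 437} = - \frac{307}{-311} = \left(-307\right) \left(- \frac{1}{311}\right) = \frac{307}{311}$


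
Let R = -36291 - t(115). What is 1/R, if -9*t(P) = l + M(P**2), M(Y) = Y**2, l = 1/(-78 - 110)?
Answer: 1692/32819913127 ≈ 5.1554e-8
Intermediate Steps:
l = -1/188 (l = 1/(-188) = -1/188 ≈ -0.0053191)
t(P) = 1/1692 - P**4/9 (t(P) = -(-1/188 + (P**2)**2)/9 = -(-1/188 + P**4)/9 = 1/1692 - P**4/9)
R = 32819913127/1692 (R = -36291 - (1/1692 - 1/9*115**4) = -36291 - (1/1692 - 1/9*174900625) = -36291 - (1/1692 - 174900625/9) = -36291 - 1*(-32881317499/1692) = -36291 + 32881317499/1692 = 32819913127/1692 ≈ 1.9397e+7)
1/R = 1/(32819913127/1692) = 1692/32819913127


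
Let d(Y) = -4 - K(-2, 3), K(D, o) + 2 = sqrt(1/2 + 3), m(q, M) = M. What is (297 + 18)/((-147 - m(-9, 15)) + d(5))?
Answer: -20664/10757 + 63*sqrt(14)/10757 ≈ -1.8991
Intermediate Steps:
K(D, o) = -2 + sqrt(14)/2 (K(D, o) = -2 + sqrt(1/2 + 3) = -2 + sqrt(7/2) = -2 + sqrt(14)/2)
d(Y) = -2 - sqrt(14)/2 (d(Y) = -4 - (-2 + sqrt(14)/2) = -4 + (2 - sqrt(14)/2) = -2 - sqrt(14)/2)
(297 + 18)/((-147 - m(-9, 15)) + d(5)) = (297 + 18)/((-147 - 1*15) + (-2 - sqrt(14)/2)) = 315/((-147 - 15) + (-2 - sqrt(14)/2)) = 315/(-162 + (-2 - sqrt(14)/2)) = 315/(-164 - sqrt(14)/2)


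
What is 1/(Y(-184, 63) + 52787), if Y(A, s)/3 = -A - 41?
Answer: 1/53216 ≈ 1.8791e-5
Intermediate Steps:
Y(A, s) = -123 - 3*A (Y(A, s) = 3*(-A - 41) = 3*(-41 - A) = -123 - 3*A)
1/(Y(-184, 63) + 52787) = 1/((-123 - 3*(-184)) + 52787) = 1/((-123 + 552) + 52787) = 1/(429 + 52787) = 1/53216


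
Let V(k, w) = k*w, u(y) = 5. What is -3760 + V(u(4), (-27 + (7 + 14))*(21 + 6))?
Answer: -4570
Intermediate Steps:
-3760 + V(u(4), (-27 + (7 + 14))*(21 + 6)) = -3760 + 5*((-27 + (7 + 14))*(21 + 6)) = -3760 + 5*((-27 + 21)*27) = -3760 + 5*(-6*27) = -3760 + 5*(-162) = -3760 - 810 = -4570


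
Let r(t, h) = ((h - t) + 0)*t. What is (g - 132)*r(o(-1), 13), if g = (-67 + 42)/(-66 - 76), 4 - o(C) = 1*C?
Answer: -374380/71 ≈ -5273.0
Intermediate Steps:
o(C) = 4 - C
r(t, h) = t*(h - t) (r(t, h) = (h - t)*t = t*(h - t))
g = 25/142 (g = -25/(-142) = -25*(-1/142) = 25/142 ≈ 0.17606)
(g - 132)*r(o(-1), 13) = (25/142 - 132)*((4 - 1*(-1))*(13 - (4 - 1*(-1)))) = -18719*(4 + 1)*(13 - (4 + 1))/142 = -93595*(13 - 1*5)/142 = -93595*(13 - 5)/142 = -93595*8/142 = -18719/142*40 = -374380/71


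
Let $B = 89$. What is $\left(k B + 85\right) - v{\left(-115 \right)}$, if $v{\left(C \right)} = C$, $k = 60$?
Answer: $5540$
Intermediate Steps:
$\left(k B + 85\right) - v{\left(-115 \right)} = \left(60 \cdot 89 + 85\right) - -115 = \left(5340 + 85\right) + 115 = 5425 + 115 = 5540$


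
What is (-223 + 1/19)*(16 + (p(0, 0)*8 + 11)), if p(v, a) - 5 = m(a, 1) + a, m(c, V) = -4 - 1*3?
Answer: -46596/19 ≈ -2452.4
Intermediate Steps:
m(c, V) = -7 (m(c, V) = -4 - 3 = -7)
p(v, a) = -2 + a (p(v, a) = 5 + (-7 + a) = -2 + a)
(-223 + 1/19)*(16 + (p(0, 0)*8 + 11)) = (-223 + 1/19)*(16 + ((-2 + 0)*8 + 11)) = (-223 + 1/19)*(16 + (-2*8 + 11)) = -4236*(16 + (-16 + 11))/19 = -4236*(16 - 5)/19 = -4236/19*11 = -46596/19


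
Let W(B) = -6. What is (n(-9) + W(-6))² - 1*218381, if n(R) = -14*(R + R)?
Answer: -157865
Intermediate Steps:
n(R) = -28*R
(n(-9) + W(-6))² - 1*218381 = (-28*(-9) - 6)² - 1*218381 = (252 - 6)² - 218381 = 246² - 218381 = 60516 - 218381 = -157865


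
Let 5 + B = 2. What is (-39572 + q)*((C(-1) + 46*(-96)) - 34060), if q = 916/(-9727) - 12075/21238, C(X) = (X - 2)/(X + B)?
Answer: 179734400619881415/118046872 ≈ 1.5226e+9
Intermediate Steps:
B = -3 (B = -5 + 2 = -3)
C(X) = (-2 + X)/(-3 + X) (C(X) = (X - 2)/(X - 3) = (-2 + X)/(-3 + X))
q = -19558219/29511718 (q = 916*(-1/9727) - 12075*1/21238 = -916/9727 - 1725/3034 = -19558219/29511718 ≈ -0.66273)
(-39572 + q)*((C(-1) + 46*(-96)) - 34060) = (-39572 - 19558219/29511718)*(((-2 - 1)/(-3 - 1) + 46*(-96)) - 34060) = -1167857262915*((-3/(-4) - 4416) - 34060)/29511718 = -1167857262915*((-¼*(-3) - 4416) - 34060)/29511718 = -1167857262915*((¾ - 4416) - 34060)/29511718 = -1167857262915*(-17661/4 - 34060)/29511718 = -1167857262915/29511718*(-153901/4) = 179734400619881415/118046872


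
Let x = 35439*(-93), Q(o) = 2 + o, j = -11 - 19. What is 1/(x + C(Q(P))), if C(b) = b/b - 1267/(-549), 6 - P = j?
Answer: -549/1809407207 ≈ -3.0341e-7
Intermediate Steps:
j = -30
P = 36 (P = 6 - 1*(-30) = 6 + 30 = 36)
C(b) = 1816/549 (C(b) = 1 - 1267*(-1/549) = 1 + 1267/549 = 1816/549)
x = -3295827
1/(x + C(Q(P))) = 1/(-3295827 + 1816/549) = 1/(-1809407207/549) = -549/1809407207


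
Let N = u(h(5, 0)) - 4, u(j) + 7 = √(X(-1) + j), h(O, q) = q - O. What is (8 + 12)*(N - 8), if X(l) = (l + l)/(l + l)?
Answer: -380 + 40*I ≈ -380.0 + 40.0*I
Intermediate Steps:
X(l) = 1 (X(l) = (2*l)/((2*l)) = (2*l)*(1/(2*l)) = 1)
u(j) = -7 + √(1 + j)
N = -11 + 2*I (N = (-7 + √(1 + (0 - 1*5))) - 4 = (-7 + √(1 + (0 - 5))) - 4 = (-7 + √(1 - 5)) - 4 = (-7 + √(-4)) - 4 = (-7 + 2*I) - 4 = -11 + 2*I ≈ -11.0 + 2.0*I)
(8 + 12)*(N - 8) = (8 + 12)*((-11 + 2*I) - 8) = 20*(-19 + 2*I) = -380 + 40*I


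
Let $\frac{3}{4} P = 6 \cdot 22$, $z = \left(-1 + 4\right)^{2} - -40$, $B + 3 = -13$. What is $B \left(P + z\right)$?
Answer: $-3600$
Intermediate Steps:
$B = -16$ ($B = -3 - 13 = -16$)
$z = 49$ ($z = 3^{2} + 40 = 9 + 40 = 49$)
$P = 176$ ($P = \frac{4 \cdot 6 \cdot 22}{3} = \frac{4}{3} \cdot 132 = 176$)
$B \left(P + z\right) = - 16 \left(176 + 49\right) = \left(-16\right) 225 = -3600$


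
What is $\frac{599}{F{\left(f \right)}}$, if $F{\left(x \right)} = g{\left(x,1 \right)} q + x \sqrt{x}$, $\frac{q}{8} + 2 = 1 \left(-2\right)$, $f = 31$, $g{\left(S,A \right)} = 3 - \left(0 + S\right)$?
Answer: $\frac{536704}{773025} - \frac{18569 \sqrt{31}}{773025} \approx 0.56055$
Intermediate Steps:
$g{\left(S,A \right)} = 3 - S$
$q = -32$ ($q = -16 + 8 \cdot 1 \left(-2\right) = -16 + 8 \left(-2\right) = -16 - 16 = -32$)
$F{\left(x \right)} = -96 + x^{\frac{3}{2}} + 32 x$ ($F{\left(x \right)} = \left(3 - x\right) \left(-32\right) + x \sqrt{x} = \left(-96 + 32 x\right) + x^{\frac{3}{2}} = -96 + x^{\frac{3}{2}} + 32 x$)
$\frac{599}{F{\left(f \right)}} = \frac{599}{-96 + 31^{\frac{3}{2}} + 32 \cdot 31} = \frac{599}{-96 + 31 \sqrt{31} + 992} = \frac{599}{896 + 31 \sqrt{31}}$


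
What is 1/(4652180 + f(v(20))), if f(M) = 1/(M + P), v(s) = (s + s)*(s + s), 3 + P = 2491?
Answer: 4088/19018111841 ≈ 2.1495e-7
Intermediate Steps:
P = 2488 (P = -3 + 2491 = 2488)
v(s) = 4*s² (v(s) = (2*s)*(2*s) = 4*s²)
f(M) = 1/(2488 + M) (f(M) = 1/(M + 2488) = 1/(2488 + M))
1/(4652180 + f(v(20))) = 1/(4652180 + 1/(2488 + 4*20²)) = 1/(4652180 + 1/(2488 + 4*400)) = 1/(4652180 + 1/(2488 + 1600)) = 1/(4652180 + 1/4088) = 1/(19018111841/4088) = 4088/19018111841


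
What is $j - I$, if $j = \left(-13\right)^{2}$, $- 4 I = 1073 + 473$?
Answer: $\frac{1111}{2} \approx 555.5$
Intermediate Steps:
$I = - \frac{773}{2}$ ($I = - \frac{1073 + 473}{4} = \left(- \frac{1}{4}\right) 1546 = - \frac{773}{2} \approx -386.5$)
$j = 169$
$j - I = 169 - - \frac{773}{2} = 169 + \frac{773}{2} = \frac{1111}{2}$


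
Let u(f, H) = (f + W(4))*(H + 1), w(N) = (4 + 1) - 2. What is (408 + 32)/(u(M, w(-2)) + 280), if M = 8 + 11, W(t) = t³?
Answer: 110/153 ≈ 0.71895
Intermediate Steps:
w(N) = 3 (w(N) = 5 - 2 = 3)
M = 19
u(f, H) = (1 + H)*(64 + f) (u(f, H) = (f + 4³)*(H + 1) = (f + 64)*(1 + H) = (64 + f)*(1 + H) = (1 + H)*(64 + f))
(408 + 32)/(u(M, w(-2)) + 280) = (408 + 32)/((64 + 19 + 64*3 + 3*19) + 280) = 440/((64 + 19 + 192 + 57) + 280) = 440/(332 + 280) = 440/612 = 440*(1/612) = 110/153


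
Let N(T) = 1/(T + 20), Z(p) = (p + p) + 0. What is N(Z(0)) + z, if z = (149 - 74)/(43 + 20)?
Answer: 521/420 ≈ 1.2405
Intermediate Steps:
Z(p) = 2*p (Z(p) = 2*p + 0 = 2*p)
z = 25/21 (z = 75/63 = 75*(1/63) = 25/21 ≈ 1.1905)
N(T) = 1/(20 + T)
N(Z(0)) + z = 1/(20 + 2*0) + 25/21 = 1/(20 + 0) + 25/21 = 1/20 + 25/21 = 521/420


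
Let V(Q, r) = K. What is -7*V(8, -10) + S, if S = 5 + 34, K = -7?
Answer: 88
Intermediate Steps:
V(Q, r) = -7
S = 39
-7*V(8, -10) + S = -7*(-7) + 39 = 49 + 39 = 88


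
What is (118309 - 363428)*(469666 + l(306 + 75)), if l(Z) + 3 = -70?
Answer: -115106166567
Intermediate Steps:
l(Z) = -73 (l(Z) = -3 - 70 = -73)
(118309 - 363428)*(469666 + l(306 + 75)) = (118309 - 363428)*(469666 - 73) = -245119*469593 = -115106166567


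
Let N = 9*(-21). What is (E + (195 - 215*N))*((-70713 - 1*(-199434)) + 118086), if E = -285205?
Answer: -60313460625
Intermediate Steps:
N = -189
(E + (195 - 215*N))*((-70713 - 1*(-199434)) + 118086) = (-285205 + (195 - 215*(-189)))*((-70713 - 1*(-199434)) + 118086) = (-285205 + (195 + 40635))*((-70713 + 199434) + 118086) = (-285205 + 40830)*(128721 + 118086) = -244375*246807 = -60313460625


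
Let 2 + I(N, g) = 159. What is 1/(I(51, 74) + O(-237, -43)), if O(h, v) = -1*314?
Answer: -1/157 ≈ -0.0063694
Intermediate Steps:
I(N, g) = 157 (I(N, g) = -2 + 159 = 157)
O(h, v) = -314
1/(I(51, 74) + O(-237, -43)) = 1/(157 - 314) = 1/(-157) = -1/157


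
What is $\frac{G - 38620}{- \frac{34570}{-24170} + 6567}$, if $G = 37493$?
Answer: $- \frac{2723959}{15875896} \approx -0.17158$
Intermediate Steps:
$\frac{G - 38620}{- \frac{34570}{-24170} + 6567} = \frac{37493 - 38620}{- \frac{34570}{-24170} + 6567} = - \frac{1127}{\left(-34570\right) \left(- \frac{1}{24170}\right) + 6567} = - \frac{1127}{\frac{3457}{2417} + 6567} = - \frac{1127}{\frac{15875896}{2417}} = \left(-1127\right) \frac{2417}{15875896} = - \frac{2723959}{15875896}$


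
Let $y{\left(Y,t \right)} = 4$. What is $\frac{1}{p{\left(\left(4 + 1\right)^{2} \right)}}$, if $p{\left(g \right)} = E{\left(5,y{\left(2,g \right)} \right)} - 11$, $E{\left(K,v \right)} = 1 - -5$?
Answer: $- \frac{1}{5} \approx -0.2$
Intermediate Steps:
$E{\left(K,v \right)} = 6$ ($E{\left(K,v \right)} = 1 + 5 = 6$)
$p{\left(g \right)} = -5$ ($p{\left(g \right)} = 6 - 11 = -5$)
$\frac{1}{p{\left(\left(4 + 1\right)^{2} \right)}} = \frac{1}{-5} = - \frac{1}{5}$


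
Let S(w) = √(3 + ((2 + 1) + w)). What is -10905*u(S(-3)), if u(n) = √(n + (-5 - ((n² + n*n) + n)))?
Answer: -10905*I*√11 ≈ -36168.0*I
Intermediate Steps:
S(w) = √(6 + w) (S(w) = √(3 + (3 + w)) = √(6 + w))
u(n) = √(-5 - 2*n²) (u(n) = √(n + (-5 - ((n² + n²) + n))) = √(n + (-5 - (2*n² + n))) = √(n + (-5 - (n + 2*n²))) = √(n + (-5 + (-n - 2*n²))) = √(n + (-5 - n - 2*n²)) = √(-5 - 2*n²))
-10905*u(S(-3)) = -10905*√(-5 - 2*(√(6 - 3))²) = -10905*√(-5 - 2*(√3)²) = -10905*√(-5 - 2*3) = -10905*√(-5 - 6) = -10905*I*√11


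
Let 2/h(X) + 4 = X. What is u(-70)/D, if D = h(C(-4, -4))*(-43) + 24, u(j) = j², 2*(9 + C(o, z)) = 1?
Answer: 30625/193 ≈ 158.68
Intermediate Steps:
C(o, z) = -17/2 (C(o, z) = -9 + (½)*1 = -9 + ½ = -17/2)
h(X) = 2/(-4 + X)
D = 772/25 (D = (2/(-4 - 17/2))*(-43) + 24 = (2/(-25/2))*(-43) + 24 = (2*(-2/25))*(-43) + 24 = -4/25*(-43) + 24 = 172/25 + 24 = 772/25 ≈ 30.880)
u(-70)/D = (-70)²/(772/25) = 4900*(25/772) = 30625/193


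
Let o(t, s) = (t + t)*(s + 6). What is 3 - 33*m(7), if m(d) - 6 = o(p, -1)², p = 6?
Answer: -118995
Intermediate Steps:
o(t, s) = 2*t*(6 + s) (o(t, s) = (2*t)*(6 + s) = 2*t*(6 + s))
m(d) = 3606 (m(d) = 6 + (2*6*(6 - 1))² = 6 + (2*6*5)² = 6 + 60² = 6 + 3600 = 3606)
3 - 33*m(7) = 3 - 33*3606 = 3 - 118998 = -118995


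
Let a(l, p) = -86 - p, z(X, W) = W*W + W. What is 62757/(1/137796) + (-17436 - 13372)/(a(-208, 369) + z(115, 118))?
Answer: 117495804921956/13587 ≈ 8.6477e+9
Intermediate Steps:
z(X, W) = W + W² (z(X, W) = W² + W = W + W²)
62757/(1/137796) + (-17436 - 13372)/(a(-208, 369) + z(115, 118)) = 62757/(1/137796) + (-17436 - 13372)/((-86 - 1*369) + 118*(1 + 118)) = 62757/(1/137796) - 30808/((-86 - 369) + 118*119) = 62757*137796 - 30808/(-455 + 14042) = 8647663572 - 30808/13587 = 117495804921956/13587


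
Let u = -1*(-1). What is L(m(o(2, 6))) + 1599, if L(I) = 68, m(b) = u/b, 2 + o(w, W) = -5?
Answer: 1667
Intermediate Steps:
u = 1
o(w, W) = -7 (o(w, W) = -2 - 5 = -7)
m(b) = 1/b
L(m(o(2, 6))) + 1599 = 68 + 1599 = 1667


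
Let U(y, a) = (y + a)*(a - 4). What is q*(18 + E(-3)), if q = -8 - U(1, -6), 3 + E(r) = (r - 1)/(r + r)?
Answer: -2726/3 ≈ -908.67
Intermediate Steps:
U(y, a) = (-4 + a)*(a + y) (U(y, a) = (a + y)*(-4 + a) = (-4 + a)*(a + y))
E(r) = -3 + (-1 + r)/(2*r) (E(r) = -3 + (r - 1)/(r + r) = -3 + (-1 + r)/((2*r)) = -3 + (-1 + r)*(1/(2*r)) = -3 + (-1 + r)/(2*r))
q = -58 (q = -8 - ((-6)² - 4*(-6) - 4*1 - 6*1) = -8 - (36 + 24 - 4 - 6) = -8 - 1*50 = -8 - 50 = -58)
q*(18 + E(-3)) = -58*(18 + (½)*(-1 - 5*(-3))/(-3)) = -58*(18 + (½)*(-⅓)*(-1 + 15)) = -58*(18 + (½)*(-⅓)*14) = -58*(18 - 7/3) = -58*47/3 = -2726/3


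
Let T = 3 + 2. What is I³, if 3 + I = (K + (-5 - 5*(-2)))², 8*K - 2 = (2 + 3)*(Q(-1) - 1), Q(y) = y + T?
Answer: 28568426193/262144 ≈ 1.0898e+5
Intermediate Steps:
T = 5
Q(y) = 5 + y (Q(y) = y + 5 = 5 + y)
K = 17/8 (K = ¼ + ((2 + 3)*((5 - 1) - 1))/8 = ¼ + (5*(4 - 1))/8 = ¼ + (5*3)/8 = ¼ + (⅛)*15 = ¼ + 15/8 = 17/8 ≈ 2.1250)
I = 3057/64 (I = -3 + (17/8 + (-5 - 5*(-2)))² = -3 + (17/8 + (-5 + 10))² = -3 + (17/8 + 5)² = -3 + (57/8)² = -3 + 3249/64 = 3057/64 ≈ 47.766)
I³ = (3057/64)³ = 28568426193/262144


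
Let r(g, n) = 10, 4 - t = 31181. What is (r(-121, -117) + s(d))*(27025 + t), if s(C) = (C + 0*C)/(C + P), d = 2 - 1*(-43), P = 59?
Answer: -563115/13 ≈ -43317.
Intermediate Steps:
t = -31177 (t = 4 - 1*31181 = 4 - 31181 = -31177)
d = 45 (d = 2 + 43 = 45)
s(C) = C/(59 + C) (s(C) = (C + 0*C)/(C + 59) = (C + 0)/(59 + C) = C/(59 + C))
(r(-121, -117) + s(d))*(27025 + t) = (10 + 45/(59 + 45))*(27025 - 31177) = (10 + 45/104)*(-4152) = (1085/104)*(-4152) = -563115/13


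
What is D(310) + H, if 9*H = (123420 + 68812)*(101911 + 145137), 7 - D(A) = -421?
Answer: 47490534988/9 ≈ 5.2767e+9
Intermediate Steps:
D(A) = 428 (D(A) = 7 - 1*(-421) = 7 + 421 = 428)
H = 47490531136/9 (H = ((123420 + 68812)*(101911 + 145137))/9 = (192232*247048)/9 = (⅑)*47490531136 = 47490531136/9 ≈ 5.2767e+9)
D(310) + H = 428 + 47490531136/9 = 47490534988/9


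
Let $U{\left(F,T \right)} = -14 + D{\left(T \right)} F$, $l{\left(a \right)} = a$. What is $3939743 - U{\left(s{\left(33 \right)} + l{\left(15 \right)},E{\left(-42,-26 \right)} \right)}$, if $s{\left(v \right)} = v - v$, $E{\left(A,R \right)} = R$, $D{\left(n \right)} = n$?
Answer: $3940147$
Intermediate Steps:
$s{\left(v \right)} = 0$
$U{\left(F,T \right)} = -14 + F T$ ($U{\left(F,T \right)} = -14 + T F = -14 + F T$)
$3939743 - U{\left(s{\left(33 \right)} + l{\left(15 \right)},E{\left(-42,-26 \right)} \right)} = 3939743 - \left(-14 + \left(0 + 15\right) \left(-26\right)\right) = 3939743 - \left(-14 + 15 \left(-26\right)\right) = 3939743 - \left(-14 - 390\right) = 3939743 - -404 = 3939743 + 404 = 3940147$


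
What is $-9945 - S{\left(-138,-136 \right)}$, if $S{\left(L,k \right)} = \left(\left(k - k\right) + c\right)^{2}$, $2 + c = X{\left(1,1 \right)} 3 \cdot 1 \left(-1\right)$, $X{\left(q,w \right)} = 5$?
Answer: $-10234$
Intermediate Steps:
$c = -17$ ($c = -2 + 5 \cdot 3 \cdot 1 \left(-1\right) = -2 + 5 \cdot 3 \left(-1\right) = -2 + 15 \left(-1\right) = -2 - 15 = -17$)
$S{\left(L,k \right)} = 289$ ($S{\left(L,k \right)} = \left(\left(k - k\right) - 17\right)^{2} = \left(0 - 17\right)^{2} = \left(-17\right)^{2} = 289$)
$-9945 - S{\left(-138,-136 \right)} = -9945 - 289 = -10234$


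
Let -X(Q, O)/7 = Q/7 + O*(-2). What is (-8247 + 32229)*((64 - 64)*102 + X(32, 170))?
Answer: 56309736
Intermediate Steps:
X(Q, O) = -Q + 14*O (X(Q, O) = -7*(Q/7 + O*(-2)) = -7*(Q*(⅐) - 2*O) = -7*(Q/7 - 2*O) = -7*(-2*O + Q/7) = -Q + 14*O)
(-8247 + 32229)*((64 - 64)*102 + X(32, 170)) = (-8247 + 32229)*((64 - 64)*102 + (-1*32 + 14*170)) = 23982*(0*102 + (-32 + 2380)) = 23982*(0 + 2348) = 23982*2348 = 56309736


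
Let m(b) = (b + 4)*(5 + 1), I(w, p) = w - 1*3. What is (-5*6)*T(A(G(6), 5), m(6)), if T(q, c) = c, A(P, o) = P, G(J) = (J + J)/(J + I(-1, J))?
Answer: -1800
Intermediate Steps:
I(w, p) = -3 + w (I(w, p) = w - 3 = -3 + w)
G(J) = 2*J/(-4 + J) (G(J) = (J + J)/(J + (-3 - 1)) = (2*J)/(J - 4) = (2*J)/(-4 + J) = 2*J/(-4 + J))
m(b) = 24 + 6*b (m(b) = (4 + b)*6 = 24 + 6*b)
(-5*6)*T(A(G(6), 5), m(6)) = (-5*6)*(24 + 6*6) = -30*(24 + 36) = -30*60 = -1800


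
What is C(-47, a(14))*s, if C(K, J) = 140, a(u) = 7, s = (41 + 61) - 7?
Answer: 13300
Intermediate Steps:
s = 95 (s = 102 - 7 = 95)
C(-47, a(14))*s = 140*95 = 13300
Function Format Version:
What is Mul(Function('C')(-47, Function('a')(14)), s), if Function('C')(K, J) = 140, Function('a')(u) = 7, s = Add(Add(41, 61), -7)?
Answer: 13300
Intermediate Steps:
s = 95 (s = Add(102, -7) = 95)
Mul(Function('C')(-47, Function('a')(14)), s) = Mul(140, 95) = 13300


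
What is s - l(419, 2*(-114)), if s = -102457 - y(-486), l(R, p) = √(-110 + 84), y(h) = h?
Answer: -101971 - I*√26 ≈ -1.0197e+5 - 5.099*I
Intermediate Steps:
l(R, p) = I*√26 (l(R, p) = √(-26) = I*√26)
s = -101971 (s = -102457 - 1*(-486) = -102457 + 486 = -101971)
s - l(419, 2*(-114)) = -101971 - I*√26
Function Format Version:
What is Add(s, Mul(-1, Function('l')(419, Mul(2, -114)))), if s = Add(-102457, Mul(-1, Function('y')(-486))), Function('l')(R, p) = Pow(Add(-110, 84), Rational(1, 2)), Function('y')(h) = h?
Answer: Add(-101971, Mul(-1, I, Pow(26, Rational(1, 2)))) ≈ Add(-1.0197e+5, Mul(-5.0990, I))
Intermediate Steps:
Function('l')(R, p) = Mul(I, Pow(26, Rational(1, 2))) (Function('l')(R, p) = Pow(-26, Rational(1, 2)) = Mul(I, Pow(26, Rational(1, 2))))
s = -101971 (s = Add(-102457, Mul(-1, -486)) = Add(-102457, 486) = -101971)
Add(s, Mul(-1, Function('l')(419, Mul(2, -114)))) = Add(-101971, Mul(-1, Mul(I, Pow(26, Rational(1, 2))))) = Add(-101971, Mul(-1, I, Pow(26, Rational(1, 2))))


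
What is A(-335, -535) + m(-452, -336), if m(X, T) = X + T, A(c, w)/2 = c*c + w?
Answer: 222592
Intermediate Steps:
A(c, w) = 2*w + 2*c² (A(c, w) = 2*(c*c + w) = 2*(c² + w) = 2*(w + c²) = 2*w + 2*c²)
m(X, T) = T + X
A(-335, -535) + m(-452, -336) = (2*(-535) + 2*(-335)²) + (-336 - 452) = (-1070 + 2*112225) - 788 = (-1070 + 224450) - 788 = 223380 - 788 = 222592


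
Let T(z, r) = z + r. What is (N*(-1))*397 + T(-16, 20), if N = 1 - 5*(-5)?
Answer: -10318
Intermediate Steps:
N = 26 (N = 1 + 25 = 26)
T(z, r) = r + z
(N*(-1))*397 + T(-16, 20) = (26*(-1))*397 + (20 - 16) = -26*397 + 4 = -10322 + 4 = -10318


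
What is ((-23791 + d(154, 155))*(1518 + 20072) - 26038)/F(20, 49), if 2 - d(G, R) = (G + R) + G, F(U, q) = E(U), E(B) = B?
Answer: -261813359/10 ≈ -2.6181e+7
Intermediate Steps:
F(U, q) = U
d(G, R) = 2 - R - 2*G (d(G, R) = 2 - ((G + R) + G) = 2 - (R + 2*G) = 2 + (-R - 2*G) = 2 - R - 2*G)
((-23791 + d(154, 155))*(1518 + 20072) - 26038)/F(20, 49) = ((-23791 + (2 - 1*155 - 2*154))*(1518 + 20072) - 26038)/20 = ((-23791 + (2 - 155 - 308))*21590 - 26038)*(1/20) = ((-23791 - 461)*21590 - 26038)*(1/20) = (-24252*21590 - 26038)*(1/20) = (-523600680 - 26038)*(1/20) = -523626718*1/20 = -261813359/10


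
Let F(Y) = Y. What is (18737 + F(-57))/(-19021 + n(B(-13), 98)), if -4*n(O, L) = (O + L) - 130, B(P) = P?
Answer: -74720/76039 ≈ -0.98265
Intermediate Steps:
n(O, L) = 65/2 - L/4 - O/4 (n(O, L) = -((O + L) - 130)/4 = -((L + O) - 130)/4 = -(-130 + L + O)/4 = 65/2 - L/4 - O/4)
(18737 + F(-57))/(-19021 + n(B(-13), 98)) = (18737 - 57)/(-19021 + (65/2 - ¼*98 - ¼*(-13))) = 18680/(-19021 + (65/2 - 49/2 + 13/4)) = 18680/(-19021 + 45/4) = 18680/(-76039/4) = 18680*(-4/76039) = -74720/76039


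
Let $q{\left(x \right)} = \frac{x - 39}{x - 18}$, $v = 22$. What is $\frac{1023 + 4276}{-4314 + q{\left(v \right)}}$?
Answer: $- \frac{21196}{17273} \approx -1.2271$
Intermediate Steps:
$q{\left(x \right)} = \frac{-39 + x}{-18 + x}$
$\frac{1023 + 4276}{-4314 + q{\left(v \right)}} = \frac{1023 + 4276}{-4314 + \frac{-39 + 22}{-18 + 22}} = \frac{5299}{-4314 + \frac{1}{4} \left(-17\right)} = \frac{5299}{-4314 - \frac{17}{4}} = \frac{5299}{- \frac{17273}{4}} = 5299 \left(- \frac{4}{17273}\right) = - \frac{21196}{17273}$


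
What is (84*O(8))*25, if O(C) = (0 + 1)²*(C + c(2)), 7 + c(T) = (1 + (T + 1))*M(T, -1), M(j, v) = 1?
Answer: 10500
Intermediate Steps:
c(T) = -5 + T (c(T) = -7 + (1 + (T + 1))*1 = -7 + (1 + (1 + T))*1 = -7 + (2 + T)*1 = -7 + (2 + T) = -5 + T)
O(C) = -3 + C (O(C) = (0 + 1)²*(C + (-5 + 2)) = 1²*(C - 3) = 1*(-3 + C) = -3 + C)
(84*O(8))*25 = (84*(-3 + 8))*25 = (84*5)*25 = 420*25 = 10500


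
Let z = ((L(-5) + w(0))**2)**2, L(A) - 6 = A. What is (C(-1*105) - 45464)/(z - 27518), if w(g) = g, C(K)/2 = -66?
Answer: 45596/27517 ≈ 1.6570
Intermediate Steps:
C(K) = -132 (C(K) = 2*(-66) = -132)
L(A) = 6 + A
z = 1 (z = (((6 - 5) + 0)**2)**2 = ((1 + 0)**2)**2 = (1**2)**2 = 1**2 = 1)
(C(-1*105) - 45464)/(z - 27518) = (-132 - 45464)/(1 - 27518) = -45596/(-27517) = -45596*(-1/27517) = 45596/27517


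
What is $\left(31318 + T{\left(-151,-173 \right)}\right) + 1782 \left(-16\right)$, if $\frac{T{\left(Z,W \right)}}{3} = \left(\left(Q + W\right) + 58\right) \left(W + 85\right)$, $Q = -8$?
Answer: $35278$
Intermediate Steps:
$T{\left(Z,W \right)} = 3 \left(50 + W\right) \left(85 + W\right)$ ($T{\left(Z,W \right)} = 3 \left(\left(-8 + W\right) + 58\right) \left(W + 85\right) = 3 \left(50 + W\right) \left(85 + W\right)$)
$\left(31318 + T{\left(-151,-173 \right)}\right) + 1782 \left(-16\right) = \left(31318 + \left(12750 + 3 \left(-173\right)^{2} + 405 \left(-173\right)\right)\right) + 1782 \left(-16\right) = \left(31318 + \left(12750 + 3 \cdot 29929 - 70065\right)\right) - 28512 = \left(31318 + \left(12750 + 89787 - 70065\right)\right) - 28512 = \left(31318 + 32472\right) - 28512 = 63790 - 28512 = 35278$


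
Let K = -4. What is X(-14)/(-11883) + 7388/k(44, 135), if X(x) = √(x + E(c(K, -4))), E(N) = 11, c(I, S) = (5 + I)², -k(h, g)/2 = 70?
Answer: -1847/35 - I*√3/11883 ≈ -52.771 - 0.00014576*I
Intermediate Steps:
k(h, g) = -140 (k(h, g) = -2*70 = -140)
X(x) = √(11 + x) (X(x) = √(x + 11) = √(11 + x))
X(-14)/(-11883) + 7388/k(44, 135) = √(11 - 14)/(-11883) + 7388/(-140) = √(-3)*(-1/11883) + 7388*(-1/140) = (I*√3)*(-1/11883) - 1847/35 = -I*√3/11883 - 1847/35 = -1847/35 - I*√3/11883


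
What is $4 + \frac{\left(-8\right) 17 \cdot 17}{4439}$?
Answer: $\frac{15444}{4439} \approx 3.4792$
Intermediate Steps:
$4 + \frac{\left(-8\right) 17 \cdot 17}{4439} = 4 + \left(-136\right) 17 \cdot \frac{1}{4439} = 4 - \frac{2312}{4439} = \frac{15444}{4439}$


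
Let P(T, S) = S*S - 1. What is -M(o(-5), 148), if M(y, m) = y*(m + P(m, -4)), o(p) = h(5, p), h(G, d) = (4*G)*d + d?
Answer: 17115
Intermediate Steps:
P(T, S) = -1 + S² (P(T, S) = S² - 1 = -1 + S²)
h(G, d) = d + 4*G*d (h(G, d) = 4*G*d + d = d + 4*G*d)
o(p) = 21*p (o(p) = p*(1 + 4*5) = p*(1 + 20) = p*21 = 21*p)
M(y, m) = y*(15 + m) (M(y, m) = y*(m + (-1 + (-4)²)) = y*(m + (-1 + 16)) = y*(m + 15) = y*(15 + m))
-M(o(-5), 148) = -21*(-5)*(15 + 148) = -(-105)*163 = -1*(-17115) = 17115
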